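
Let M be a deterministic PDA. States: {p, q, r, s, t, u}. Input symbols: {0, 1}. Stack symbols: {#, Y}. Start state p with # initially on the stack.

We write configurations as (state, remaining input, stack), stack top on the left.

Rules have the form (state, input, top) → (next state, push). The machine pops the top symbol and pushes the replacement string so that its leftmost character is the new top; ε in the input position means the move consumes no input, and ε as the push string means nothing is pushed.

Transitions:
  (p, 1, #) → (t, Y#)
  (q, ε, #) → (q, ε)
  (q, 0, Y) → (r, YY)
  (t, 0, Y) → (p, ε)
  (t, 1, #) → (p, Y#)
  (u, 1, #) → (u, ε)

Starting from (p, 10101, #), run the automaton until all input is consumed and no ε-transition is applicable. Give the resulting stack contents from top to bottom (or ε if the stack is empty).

(p, 10101, #) ⊢ (t, 0101, Y#) ⊢ (p, 101, #) ⊢ (t, 01, Y#) ⊢ (p, 1, #) ⊢ (t, ε, Y#)
All input consumed in state t with stack Y#.

Y#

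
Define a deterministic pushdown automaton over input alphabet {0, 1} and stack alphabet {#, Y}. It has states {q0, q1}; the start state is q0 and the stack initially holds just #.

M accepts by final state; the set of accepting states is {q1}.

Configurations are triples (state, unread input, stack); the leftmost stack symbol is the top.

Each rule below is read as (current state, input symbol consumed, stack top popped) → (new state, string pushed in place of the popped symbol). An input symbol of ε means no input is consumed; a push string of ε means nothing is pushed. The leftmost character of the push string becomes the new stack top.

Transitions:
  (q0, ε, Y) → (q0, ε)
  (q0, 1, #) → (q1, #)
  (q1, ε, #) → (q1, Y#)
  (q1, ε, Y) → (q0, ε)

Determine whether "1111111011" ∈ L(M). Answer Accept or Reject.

Reject

(q0, 1111111011, #) ⊢ (q1, 111111011, #) ⊢ (q1, 111111011, Y#) ⊢ (q0, 111111011, #) ⊢ (q1, 11111011, #) ⊢ (q1, 11111011, Y#) ⊢ (q0, 11111011, #) ⊢ (q1, 1111011, #) ⊢ (q1, 1111011, Y#) ⊢ (q0, 1111011, #) ⊢ (q1, 111011, #) ⊢ (q1, 111011, Y#) ⊢ (q0, 111011, #) ⊢ (q1, 11011, #) ⊢ (q1, 11011, Y#) ⊢ (q0, 11011, #) ⊢ (q1, 1011, #) ⊢ (q1, 1011, Y#) ⊢ (q0, 1011, #) ⊢ (q1, 011, #) ⊢ (q1, 011, Y#) ⊢ (q0, 011, #)
No transition applies at (q0, 011, #); input not fully consumed.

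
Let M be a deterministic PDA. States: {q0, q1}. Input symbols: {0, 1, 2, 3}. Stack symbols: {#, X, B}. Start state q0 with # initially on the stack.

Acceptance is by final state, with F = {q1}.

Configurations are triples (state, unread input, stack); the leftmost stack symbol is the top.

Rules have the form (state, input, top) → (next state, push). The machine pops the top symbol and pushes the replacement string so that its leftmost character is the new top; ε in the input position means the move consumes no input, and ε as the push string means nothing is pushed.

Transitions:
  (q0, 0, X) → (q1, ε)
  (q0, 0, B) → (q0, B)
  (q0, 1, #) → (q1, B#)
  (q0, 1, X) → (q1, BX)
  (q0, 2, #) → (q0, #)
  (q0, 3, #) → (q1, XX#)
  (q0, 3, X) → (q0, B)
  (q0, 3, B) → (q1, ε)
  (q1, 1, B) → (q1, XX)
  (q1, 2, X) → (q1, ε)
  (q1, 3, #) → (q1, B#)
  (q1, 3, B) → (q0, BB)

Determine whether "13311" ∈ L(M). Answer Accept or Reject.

(q0, 13311, #) ⊢ (q1, 3311, B#) ⊢ (q0, 311, BB#) ⊢ (q1, 11, B#) ⊢ (q1, 1, XX#)
No transition applies at (q1, 1, XX#); input not fully consumed.

Reject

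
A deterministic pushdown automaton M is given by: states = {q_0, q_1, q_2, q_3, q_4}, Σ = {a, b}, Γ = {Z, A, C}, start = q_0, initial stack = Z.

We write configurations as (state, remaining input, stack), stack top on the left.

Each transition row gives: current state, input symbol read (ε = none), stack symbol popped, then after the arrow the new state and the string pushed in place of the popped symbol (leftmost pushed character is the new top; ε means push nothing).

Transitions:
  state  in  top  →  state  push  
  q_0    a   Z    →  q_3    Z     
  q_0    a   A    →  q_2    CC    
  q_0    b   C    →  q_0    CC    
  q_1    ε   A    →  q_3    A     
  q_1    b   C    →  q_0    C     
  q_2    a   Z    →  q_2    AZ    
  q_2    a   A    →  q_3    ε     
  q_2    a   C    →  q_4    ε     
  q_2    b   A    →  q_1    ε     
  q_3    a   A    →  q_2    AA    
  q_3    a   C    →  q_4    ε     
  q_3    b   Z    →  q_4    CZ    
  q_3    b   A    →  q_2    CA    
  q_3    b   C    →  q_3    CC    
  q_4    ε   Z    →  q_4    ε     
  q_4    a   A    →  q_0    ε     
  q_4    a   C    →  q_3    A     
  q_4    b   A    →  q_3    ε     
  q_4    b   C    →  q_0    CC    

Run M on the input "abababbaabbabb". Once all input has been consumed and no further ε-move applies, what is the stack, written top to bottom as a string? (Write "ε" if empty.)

CZ

(q_0, abababbaabbabb, Z)
  read a, top Z: go to q_3, push Z → (q_3, bababbaabbabb, Z)
  read b, top Z: go to q_4, push CZ → (q_4, ababbaabbabb, CZ)
  read a, top C: go to q_3, push A → (q_3, babbaabbabb, AZ)
  read b, top A: go to q_2, push CA → (q_2, abbaabbabb, CAZ)
  read a, top C: go to q_4, push ε → (q_4, bbaabbabb, AZ)
  read b, top A: go to q_3, push ε → (q_3, baabbabb, Z)
  read b, top Z: go to q_4, push CZ → (q_4, aabbabb, CZ)
  read a, top C: go to q_3, push A → (q_3, abbabb, AZ)
  read a, top A: go to q_2, push AA → (q_2, bbabb, AAZ)
  read b, top A: go to q_1, push ε → (q_1, babb, AZ)
  ε-move, top A: go to q_3, push A → (q_3, babb, AZ)
  read b, top A: go to q_2, push CA → (q_2, abb, CAZ)
  read a, top C: go to q_4, push ε → (q_4, bb, AZ)
  read b, top A: go to q_3, push ε → (q_3, b, Z)
  read b, top Z: go to q_4, push CZ → (q_4, ε, CZ)
All input consumed in state q_4 with stack CZ.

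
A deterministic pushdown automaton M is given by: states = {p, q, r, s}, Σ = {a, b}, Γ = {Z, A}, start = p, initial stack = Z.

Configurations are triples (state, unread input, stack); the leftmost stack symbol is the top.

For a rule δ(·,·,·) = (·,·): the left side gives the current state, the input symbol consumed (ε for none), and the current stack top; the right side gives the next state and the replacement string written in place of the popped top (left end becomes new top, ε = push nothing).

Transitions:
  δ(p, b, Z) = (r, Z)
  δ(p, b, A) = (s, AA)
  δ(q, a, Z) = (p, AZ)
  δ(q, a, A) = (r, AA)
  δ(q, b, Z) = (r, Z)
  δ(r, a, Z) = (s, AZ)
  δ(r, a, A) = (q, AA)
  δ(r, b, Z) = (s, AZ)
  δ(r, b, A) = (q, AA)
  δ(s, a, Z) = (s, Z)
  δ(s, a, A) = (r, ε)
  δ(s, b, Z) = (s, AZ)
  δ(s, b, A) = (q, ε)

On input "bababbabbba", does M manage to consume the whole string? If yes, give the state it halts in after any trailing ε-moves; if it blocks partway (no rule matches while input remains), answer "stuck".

(p, bababbabbba, Z) ⊢ (r, ababbabbba, Z) ⊢ (s, babbabbba, AZ) ⊢ (q, abbabbba, Z) ⊢ (p, bbabbba, AZ) ⊢ (s, babbba, AAZ) ⊢ (q, abbba, AZ) ⊢ (r, bbba, AAZ) ⊢ (q, bba, AAAZ)
No transition for (q, b, top A); M blocks with input bba remaining.

stuck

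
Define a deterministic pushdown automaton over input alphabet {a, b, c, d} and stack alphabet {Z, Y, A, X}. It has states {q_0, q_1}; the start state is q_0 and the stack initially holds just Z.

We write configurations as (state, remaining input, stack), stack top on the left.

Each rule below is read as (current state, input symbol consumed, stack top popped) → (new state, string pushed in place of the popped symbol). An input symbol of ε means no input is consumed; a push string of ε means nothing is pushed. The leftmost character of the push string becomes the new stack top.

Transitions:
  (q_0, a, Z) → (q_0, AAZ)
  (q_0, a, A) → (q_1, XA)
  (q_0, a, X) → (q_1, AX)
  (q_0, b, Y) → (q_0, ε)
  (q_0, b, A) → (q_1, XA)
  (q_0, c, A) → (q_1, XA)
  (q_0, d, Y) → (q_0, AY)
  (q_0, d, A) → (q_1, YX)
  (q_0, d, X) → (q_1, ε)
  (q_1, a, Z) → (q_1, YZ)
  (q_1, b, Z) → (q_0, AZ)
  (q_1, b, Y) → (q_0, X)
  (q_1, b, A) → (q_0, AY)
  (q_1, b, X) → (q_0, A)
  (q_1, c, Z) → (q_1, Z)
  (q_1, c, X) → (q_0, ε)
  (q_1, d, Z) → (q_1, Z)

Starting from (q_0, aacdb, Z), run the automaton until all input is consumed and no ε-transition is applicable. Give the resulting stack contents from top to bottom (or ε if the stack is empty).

(q_0, aacdb, Z) ⊢ (q_0, acdb, AAZ) ⊢ (q_1, cdb, XAAZ) ⊢ (q_0, db, AAZ) ⊢ (q_1, b, YXAZ) ⊢ (q_0, ε, XXAZ)
All input consumed in state q_0 with stack XXAZ.

XXAZ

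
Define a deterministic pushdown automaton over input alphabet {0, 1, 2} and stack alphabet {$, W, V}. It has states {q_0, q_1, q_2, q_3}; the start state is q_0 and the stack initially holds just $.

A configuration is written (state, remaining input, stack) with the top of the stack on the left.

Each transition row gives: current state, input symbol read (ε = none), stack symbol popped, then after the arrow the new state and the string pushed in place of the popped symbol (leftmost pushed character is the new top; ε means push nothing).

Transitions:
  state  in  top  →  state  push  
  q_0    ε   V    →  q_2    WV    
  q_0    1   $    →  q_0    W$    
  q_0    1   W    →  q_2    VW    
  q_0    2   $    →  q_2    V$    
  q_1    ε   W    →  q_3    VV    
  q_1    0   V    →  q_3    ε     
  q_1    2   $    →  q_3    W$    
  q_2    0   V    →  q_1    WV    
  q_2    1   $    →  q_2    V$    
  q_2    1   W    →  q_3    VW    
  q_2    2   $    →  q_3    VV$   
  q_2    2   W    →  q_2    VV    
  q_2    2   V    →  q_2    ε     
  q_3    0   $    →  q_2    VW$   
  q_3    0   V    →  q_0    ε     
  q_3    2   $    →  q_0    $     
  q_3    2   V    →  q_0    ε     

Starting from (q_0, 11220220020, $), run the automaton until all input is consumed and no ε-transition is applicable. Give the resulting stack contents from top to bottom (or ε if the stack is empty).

VVVVVVVVVV$

(q_0, 11220220020, $)
  read 1, top $: go to q_0, push W$ → (q_0, 1220220020, W$)
  read 1, top W: go to q_2, push VW → (q_2, 220220020, VW$)
  read 2, top V: go to q_2, push ε → (q_2, 20220020, W$)
  read 2, top W: go to q_2, push VV → (q_2, 0220020, VV$)
  read 0, top V: go to q_1, push WV → (q_1, 220020, WVV$)
  ε-move, top W: go to q_3, push VV → (q_3, 220020, VVVV$)
  read 2, top V: go to q_0, push ε → (q_0, 20020, VVV$)
  ε-move, top V: go to q_2, push WV → (q_2, 20020, WVVV$)
  read 2, top W: go to q_2, push VV → (q_2, 0020, VVVVV$)
  read 0, top V: go to q_1, push WV → (q_1, 020, WVVVVV$)
  ε-move, top W: go to q_3, push VV → (q_3, 020, VVVVVVV$)
  read 0, top V: go to q_0, push ε → (q_0, 20, VVVVVV$)
  ε-move, top V: go to q_2, push WV → (q_2, 20, WVVVVVV$)
  read 2, top W: go to q_2, push VV → (q_2, 0, VVVVVVVV$)
  read 0, top V: go to q_1, push WV → (q_1, ε, WVVVVVVVV$)
  ε-move, top W: go to q_3, push VV → (q_3, ε, VVVVVVVVVV$)
All input consumed in state q_3 with stack VVVVVVVVVV$.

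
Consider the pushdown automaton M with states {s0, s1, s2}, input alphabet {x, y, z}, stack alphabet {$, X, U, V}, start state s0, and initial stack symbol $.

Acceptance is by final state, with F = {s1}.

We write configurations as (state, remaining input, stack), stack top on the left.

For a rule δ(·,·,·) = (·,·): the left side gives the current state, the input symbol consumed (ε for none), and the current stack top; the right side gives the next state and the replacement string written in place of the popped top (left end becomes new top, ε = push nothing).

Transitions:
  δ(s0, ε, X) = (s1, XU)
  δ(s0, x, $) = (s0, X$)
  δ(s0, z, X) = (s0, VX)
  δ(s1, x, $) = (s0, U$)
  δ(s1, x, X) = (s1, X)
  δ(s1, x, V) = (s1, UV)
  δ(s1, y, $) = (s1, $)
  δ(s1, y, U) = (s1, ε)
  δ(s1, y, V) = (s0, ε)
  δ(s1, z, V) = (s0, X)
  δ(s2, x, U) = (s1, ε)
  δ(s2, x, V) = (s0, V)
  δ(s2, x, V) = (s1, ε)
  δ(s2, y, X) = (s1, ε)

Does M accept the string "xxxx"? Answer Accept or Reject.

Accept

One accepting computation: (s0, xxxx, $) ⊢ (s0, xxx, X$) ⊢ (s1, xxx, XU$) ⊢ (s1, xx, XU$) ⊢ (s1, x, XU$) ⊢ (s1, ε, XU$)
All input consumed and state s1 ∈ F.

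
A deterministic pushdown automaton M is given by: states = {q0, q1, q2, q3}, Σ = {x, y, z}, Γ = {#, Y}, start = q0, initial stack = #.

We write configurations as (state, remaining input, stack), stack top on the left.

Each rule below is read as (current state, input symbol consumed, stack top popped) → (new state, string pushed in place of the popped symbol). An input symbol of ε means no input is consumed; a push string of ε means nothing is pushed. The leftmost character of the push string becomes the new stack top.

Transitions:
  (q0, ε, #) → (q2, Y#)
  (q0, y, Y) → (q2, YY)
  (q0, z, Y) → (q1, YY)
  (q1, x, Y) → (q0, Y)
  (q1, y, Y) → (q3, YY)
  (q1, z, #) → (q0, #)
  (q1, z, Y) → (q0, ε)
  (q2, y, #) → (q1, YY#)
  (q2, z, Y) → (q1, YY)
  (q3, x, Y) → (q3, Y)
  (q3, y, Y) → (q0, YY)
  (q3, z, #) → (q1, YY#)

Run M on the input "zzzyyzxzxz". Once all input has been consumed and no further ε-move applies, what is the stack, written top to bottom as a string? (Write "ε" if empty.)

YYYYYYY#

(q0, zzzyyzxzxz, #)
  ε-move, top #: go to q2, push Y# → (q2, zzzyyzxzxz, Y#)
  read z, top Y: go to q1, push YY → (q1, zzyyzxzxz, YY#)
  read z, top Y: go to q0, push ε → (q0, zyyzxzxz, Y#)
  read z, top Y: go to q1, push YY → (q1, yyzxzxz, YY#)
  read y, top Y: go to q3, push YY → (q3, yzxzxz, YYY#)
  read y, top Y: go to q0, push YY → (q0, zxzxz, YYYY#)
  read z, top Y: go to q1, push YY → (q1, xzxz, YYYYY#)
  read x, top Y: go to q0, push Y → (q0, zxz, YYYYY#)
  read z, top Y: go to q1, push YY → (q1, xz, YYYYYY#)
  read x, top Y: go to q0, push Y → (q0, z, YYYYYY#)
  read z, top Y: go to q1, push YY → (q1, ε, YYYYYYY#)
All input consumed in state q1 with stack YYYYYYY#.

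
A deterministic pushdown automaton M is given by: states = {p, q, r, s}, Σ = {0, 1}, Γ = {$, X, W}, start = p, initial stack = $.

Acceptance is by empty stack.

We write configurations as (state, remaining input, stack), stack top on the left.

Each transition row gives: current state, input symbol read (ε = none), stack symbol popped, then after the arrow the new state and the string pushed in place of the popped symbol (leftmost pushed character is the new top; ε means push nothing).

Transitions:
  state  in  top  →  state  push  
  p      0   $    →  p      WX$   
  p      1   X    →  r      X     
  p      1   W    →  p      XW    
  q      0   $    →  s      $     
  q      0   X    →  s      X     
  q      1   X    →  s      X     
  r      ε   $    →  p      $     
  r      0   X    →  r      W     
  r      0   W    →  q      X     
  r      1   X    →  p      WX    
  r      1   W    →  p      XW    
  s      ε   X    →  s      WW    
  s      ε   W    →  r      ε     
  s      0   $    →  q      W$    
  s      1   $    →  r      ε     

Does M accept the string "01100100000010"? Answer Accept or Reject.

Reject

(p, 01100100000010, $)
  read 0, top $: go to p, push WX$ → (p, 1100100000010, WX$)
  read 1, top W: go to p, push XW → (p, 100100000010, XWX$)
  read 1, top X: go to r, push X → (r, 00100000010, XWX$)
  read 0, top X: go to r, push W → (r, 0100000010, WWX$)
  read 0, top W: go to q, push X → (q, 100000010, XWX$)
  read 1, top X: go to s, push X → (s, 00000010, XWX$)
  ε-move, top X: go to s, push WW → (s, 00000010, WWWX$)
  ε-move, top W: go to r, push ε → (r, 00000010, WWX$)
  read 0, top W: go to q, push X → (q, 0000010, XWX$)
  read 0, top X: go to s, push X → (s, 000010, XWX$)
  ε-move, top X: go to s, push WW → (s, 000010, WWWX$)
  ε-move, top W: go to r, push ε → (r, 000010, WWX$)
  read 0, top W: go to q, push X → (q, 00010, XWX$)
  read 0, top X: go to s, push X → (s, 0010, XWX$)
  ε-move, top X: go to s, push WW → (s, 0010, WWWX$)
  ε-move, top W: go to r, push ε → (r, 0010, WWX$)
  read 0, top W: go to q, push X → (q, 010, XWX$)
  read 0, top X: go to s, push X → (s, 10, XWX$)
  ε-move, top X: go to s, push WW → (s, 10, WWWX$)
  ε-move, top W: go to r, push ε → (r, 10, WWX$)
  read 1, top W: go to p, push XW → (p, 0, XWWX$)
No transition applies at (p, 0, XWWX$); input not fully consumed.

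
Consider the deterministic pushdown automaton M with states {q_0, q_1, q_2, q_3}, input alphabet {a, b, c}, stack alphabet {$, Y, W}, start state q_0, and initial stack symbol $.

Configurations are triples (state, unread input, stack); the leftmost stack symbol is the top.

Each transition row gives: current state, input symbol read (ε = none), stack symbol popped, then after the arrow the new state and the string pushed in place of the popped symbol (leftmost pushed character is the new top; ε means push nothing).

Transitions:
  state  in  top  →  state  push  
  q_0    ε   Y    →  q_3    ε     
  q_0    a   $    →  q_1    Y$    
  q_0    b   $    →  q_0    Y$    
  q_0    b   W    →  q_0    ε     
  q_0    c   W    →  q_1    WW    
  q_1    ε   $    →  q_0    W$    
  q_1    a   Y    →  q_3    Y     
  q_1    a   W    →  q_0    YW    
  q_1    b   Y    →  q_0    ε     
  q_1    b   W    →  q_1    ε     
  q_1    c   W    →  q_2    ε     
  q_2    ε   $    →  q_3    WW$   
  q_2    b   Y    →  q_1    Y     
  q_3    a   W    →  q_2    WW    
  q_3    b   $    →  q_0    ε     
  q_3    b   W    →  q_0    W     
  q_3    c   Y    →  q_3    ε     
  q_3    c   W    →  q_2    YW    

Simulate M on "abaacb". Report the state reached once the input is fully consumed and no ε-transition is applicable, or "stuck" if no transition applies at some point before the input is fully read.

(q_0, abaacb, $)
  read a, top $: go to q_1, push Y$ → (q_1, baacb, Y$)
  read b, top Y: go to q_0, push ε → (q_0, aacb, $)
  read a, top $: go to q_1, push Y$ → (q_1, acb, Y$)
  read a, top Y: go to q_3, push Y → (q_3, cb, Y$)
  read c, top Y: go to q_3, push ε → (q_3, b, $)
  read b, top $: go to q_0, push ε → (q_0, ε, ε)
All input consumed; M is in state q_0.

q_0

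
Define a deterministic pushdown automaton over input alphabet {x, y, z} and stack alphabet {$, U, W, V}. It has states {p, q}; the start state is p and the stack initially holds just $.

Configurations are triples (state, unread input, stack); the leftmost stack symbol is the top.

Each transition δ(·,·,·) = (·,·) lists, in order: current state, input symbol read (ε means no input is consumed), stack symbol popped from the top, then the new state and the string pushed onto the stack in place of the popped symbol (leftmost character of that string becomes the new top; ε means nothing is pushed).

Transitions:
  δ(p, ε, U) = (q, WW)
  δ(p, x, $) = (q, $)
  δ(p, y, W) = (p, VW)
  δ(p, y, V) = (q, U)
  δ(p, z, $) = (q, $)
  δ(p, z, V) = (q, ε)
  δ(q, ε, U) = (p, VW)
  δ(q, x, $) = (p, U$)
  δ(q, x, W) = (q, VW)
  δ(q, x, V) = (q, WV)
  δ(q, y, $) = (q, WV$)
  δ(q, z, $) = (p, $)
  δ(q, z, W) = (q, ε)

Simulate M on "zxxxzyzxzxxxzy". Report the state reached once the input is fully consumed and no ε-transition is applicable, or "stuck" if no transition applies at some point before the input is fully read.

(p, zxxxzyzxzxxxzy, $)
  read z, top $: go to q, push $ → (q, xxxzyzxzxxxzy, $)
  read x, top $: go to p, push U$ → (p, xxzyzxzxxxzy, U$)
  ε-move, top U: go to q, push WW → (q, xxzyzxzxxxzy, WW$)
  read x, top W: go to q, push VW → (q, xzyzxzxxxzy, VWW$)
  read x, top V: go to q, push WV → (q, zyzxzxxxzy, WVWW$)
  read z, top W: go to q, push ε → (q, yzxzxxxzy, VWW$)
No transition for (q, y, top V); M blocks with input yzxzxxxzy remaining.

stuck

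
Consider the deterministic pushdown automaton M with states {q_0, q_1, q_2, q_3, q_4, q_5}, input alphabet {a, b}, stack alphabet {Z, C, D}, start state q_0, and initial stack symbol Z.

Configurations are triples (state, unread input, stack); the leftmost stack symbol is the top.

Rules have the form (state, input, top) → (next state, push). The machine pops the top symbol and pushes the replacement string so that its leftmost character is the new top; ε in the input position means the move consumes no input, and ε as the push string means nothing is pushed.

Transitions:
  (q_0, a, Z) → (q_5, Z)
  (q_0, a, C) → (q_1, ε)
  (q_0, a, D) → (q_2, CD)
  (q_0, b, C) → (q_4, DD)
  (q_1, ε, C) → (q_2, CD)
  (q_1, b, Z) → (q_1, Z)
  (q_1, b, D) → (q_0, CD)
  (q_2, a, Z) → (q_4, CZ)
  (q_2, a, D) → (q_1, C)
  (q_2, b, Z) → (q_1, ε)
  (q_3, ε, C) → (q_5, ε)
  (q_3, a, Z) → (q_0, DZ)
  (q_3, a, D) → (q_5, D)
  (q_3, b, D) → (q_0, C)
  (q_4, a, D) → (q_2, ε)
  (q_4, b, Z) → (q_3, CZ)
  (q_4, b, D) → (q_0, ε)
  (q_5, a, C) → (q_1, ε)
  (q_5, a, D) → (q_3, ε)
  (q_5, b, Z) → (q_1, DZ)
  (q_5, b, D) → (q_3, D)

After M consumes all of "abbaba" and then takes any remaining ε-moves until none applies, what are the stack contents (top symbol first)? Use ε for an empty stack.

(q_0, abbaba, Z)
  read a, top Z: go to q_5, push Z → (q_5, bbaba, Z)
  read b, top Z: go to q_1, push DZ → (q_1, baba, DZ)
  read b, top D: go to q_0, push CD → (q_0, aba, CDZ)
  read a, top C: go to q_1, push ε → (q_1, ba, DZ)
  read b, top D: go to q_0, push CD → (q_0, a, CDZ)
  read a, top C: go to q_1, push ε → (q_1, ε, DZ)
All input consumed in state q_1 with stack DZ.

DZ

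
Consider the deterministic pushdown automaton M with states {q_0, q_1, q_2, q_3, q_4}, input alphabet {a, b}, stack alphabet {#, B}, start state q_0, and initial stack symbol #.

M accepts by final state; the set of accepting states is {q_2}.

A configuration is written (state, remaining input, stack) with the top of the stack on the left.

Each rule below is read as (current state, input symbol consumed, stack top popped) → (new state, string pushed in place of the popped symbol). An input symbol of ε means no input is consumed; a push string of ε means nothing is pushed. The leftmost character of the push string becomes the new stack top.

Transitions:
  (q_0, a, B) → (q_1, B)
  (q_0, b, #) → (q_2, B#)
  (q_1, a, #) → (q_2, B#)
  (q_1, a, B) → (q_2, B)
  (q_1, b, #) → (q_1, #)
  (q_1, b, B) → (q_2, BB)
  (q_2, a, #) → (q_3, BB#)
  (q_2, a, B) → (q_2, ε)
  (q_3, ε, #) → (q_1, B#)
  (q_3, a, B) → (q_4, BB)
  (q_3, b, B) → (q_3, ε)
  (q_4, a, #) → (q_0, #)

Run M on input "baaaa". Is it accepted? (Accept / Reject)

(q_0, baaaa, #)
  read b, top #: go to q_2, push B# → (q_2, aaaa, B#)
  read a, top B: go to q_2, push ε → (q_2, aaa, #)
  read a, top #: go to q_3, push BB# → (q_3, aa, BB#)
  read a, top B: go to q_4, push BB → (q_4, a, BBB#)
No transition applies at (q_4, a, BBB#); input not fully consumed.

Reject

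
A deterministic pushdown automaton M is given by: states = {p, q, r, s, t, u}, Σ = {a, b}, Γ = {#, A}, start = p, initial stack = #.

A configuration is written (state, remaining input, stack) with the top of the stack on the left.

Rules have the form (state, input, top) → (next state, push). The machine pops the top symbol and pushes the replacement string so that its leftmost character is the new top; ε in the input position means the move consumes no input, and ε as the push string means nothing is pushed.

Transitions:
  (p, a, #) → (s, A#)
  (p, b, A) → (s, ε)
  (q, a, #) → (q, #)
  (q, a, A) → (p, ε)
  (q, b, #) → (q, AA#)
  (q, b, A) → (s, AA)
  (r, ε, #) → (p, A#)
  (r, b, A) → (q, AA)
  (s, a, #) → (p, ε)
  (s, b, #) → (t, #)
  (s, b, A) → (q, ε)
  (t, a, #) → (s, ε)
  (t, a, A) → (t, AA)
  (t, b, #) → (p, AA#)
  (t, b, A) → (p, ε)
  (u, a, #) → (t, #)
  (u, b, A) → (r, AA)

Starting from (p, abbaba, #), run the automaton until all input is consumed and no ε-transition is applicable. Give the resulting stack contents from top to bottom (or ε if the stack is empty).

ε

(p, abbaba, #)
  read a, top #: go to s, push A# → (s, bbaba, A#)
  read b, top A: go to q, push ε → (q, baba, #)
  read b, top #: go to q, push AA# → (q, aba, AA#)
  read a, top A: go to p, push ε → (p, ba, A#)
  read b, top A: go to s, push ε → (s, a, #)
  read a, top #: go to p, push ε → (p, ε, ε)
All input consumed in state p with stack ε.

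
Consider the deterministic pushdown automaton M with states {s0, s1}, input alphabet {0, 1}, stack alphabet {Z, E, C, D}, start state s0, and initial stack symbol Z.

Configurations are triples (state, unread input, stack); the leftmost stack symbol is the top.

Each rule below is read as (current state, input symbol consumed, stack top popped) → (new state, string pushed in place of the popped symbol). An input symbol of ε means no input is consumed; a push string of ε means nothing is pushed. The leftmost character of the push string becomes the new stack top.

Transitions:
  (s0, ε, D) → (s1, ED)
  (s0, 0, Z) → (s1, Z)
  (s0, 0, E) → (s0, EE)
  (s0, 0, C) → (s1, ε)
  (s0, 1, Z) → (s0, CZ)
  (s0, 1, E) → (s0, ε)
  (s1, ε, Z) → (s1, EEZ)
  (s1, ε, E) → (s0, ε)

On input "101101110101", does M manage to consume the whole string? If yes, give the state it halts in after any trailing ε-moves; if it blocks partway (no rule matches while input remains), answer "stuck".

(s0, 101101110101, Z)
  read 1, top Z: go to s0, push CZ → (s0, 01101110101, CZ)
  read 0, top C: go to s1, push ε → (s1, 1101110101, Z)
  ε-move, top Z: go to s1, push EEZ → (s1, 1101110101, EEZ)
  ε-move, top E: go to s0, push ε → (s0, 1101110101, EZ)
  read 1, top E: go to s0, push ε → (s0, 101110101, Z)
  read 1, top Z: go to s0, push CZ → (s0, 01110101, CZ)
  read 0, top C: go to s1, push ε → (s1, 1110101, Z)
  ε-move, top Z: go to s1, push EEZ → (s1, 1110101, EEZ)
  ε-move, top E: go to s0, push ε → (s0, 1110101, EZ)
  read 1, top E: go to s0, push ε → (s0, 110101, Z)
  read 1, top Z: go to s0, push CZ → (s0, 10101, CZ)
No transition for (s0, 1, top C); M blocks with input 10101 remaining.

stuck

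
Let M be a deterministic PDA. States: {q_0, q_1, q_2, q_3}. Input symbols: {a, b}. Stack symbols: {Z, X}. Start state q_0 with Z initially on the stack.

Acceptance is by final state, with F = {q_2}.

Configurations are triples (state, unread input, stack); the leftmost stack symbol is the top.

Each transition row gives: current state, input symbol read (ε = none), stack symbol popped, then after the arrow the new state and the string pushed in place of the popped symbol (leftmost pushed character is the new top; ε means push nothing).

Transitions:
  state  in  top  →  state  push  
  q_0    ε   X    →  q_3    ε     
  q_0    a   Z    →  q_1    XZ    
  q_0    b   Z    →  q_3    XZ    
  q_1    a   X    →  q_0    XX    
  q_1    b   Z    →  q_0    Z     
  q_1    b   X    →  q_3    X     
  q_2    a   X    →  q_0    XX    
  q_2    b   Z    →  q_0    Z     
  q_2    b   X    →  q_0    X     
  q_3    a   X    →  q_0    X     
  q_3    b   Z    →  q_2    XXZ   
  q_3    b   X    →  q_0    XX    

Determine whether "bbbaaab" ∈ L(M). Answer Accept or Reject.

Reject

(q_0, bbbaaab, Z) ⊢ (q_3, bbaaab, XZ) ⊢ (q_0, baaab, XXZ) ⊢ (q_3, baaab, XZ) ⊢ (q_0, aaab, XXZ) ⊢ (q_3, aaab, XZ) ⊢ (q_0, aab, XZ) ⊢ (q_3, aab, Z)
No transition applies at (q_3, aab, Z); input not fully consumed.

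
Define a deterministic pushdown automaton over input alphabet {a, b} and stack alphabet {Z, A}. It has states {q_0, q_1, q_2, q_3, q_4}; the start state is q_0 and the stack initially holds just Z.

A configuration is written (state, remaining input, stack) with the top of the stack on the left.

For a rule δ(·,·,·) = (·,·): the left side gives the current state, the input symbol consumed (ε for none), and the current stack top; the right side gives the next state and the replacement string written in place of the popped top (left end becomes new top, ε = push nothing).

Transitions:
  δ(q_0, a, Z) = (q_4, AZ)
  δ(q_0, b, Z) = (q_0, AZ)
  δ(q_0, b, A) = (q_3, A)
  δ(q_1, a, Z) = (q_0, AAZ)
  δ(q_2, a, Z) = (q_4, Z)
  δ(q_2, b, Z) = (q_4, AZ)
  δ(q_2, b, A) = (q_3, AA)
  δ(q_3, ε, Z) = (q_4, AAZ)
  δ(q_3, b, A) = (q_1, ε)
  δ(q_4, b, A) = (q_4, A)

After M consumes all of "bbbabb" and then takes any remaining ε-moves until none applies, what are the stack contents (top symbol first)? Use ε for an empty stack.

AZ

(q_0, bbbabb, Z)
  read b, top Z: go to q_0, push AZ → (q_0, bbabb, AZ)
  read b, top A: go to q_3, push A → (q_3, babb, AZ)
  read b, top A: go to q_1, push ε → (q_1, abb, Z)
  read a, top Z: go to q_0, push AAZ → (q_0, bb, AAZ)
  read b, top A: go to q_3, push A → (q_3, b, AAZ)
  read b, top A: go to q_1, push ε → (q_1, ε, AZ)
All input consumed in state q_1 with stack AZ.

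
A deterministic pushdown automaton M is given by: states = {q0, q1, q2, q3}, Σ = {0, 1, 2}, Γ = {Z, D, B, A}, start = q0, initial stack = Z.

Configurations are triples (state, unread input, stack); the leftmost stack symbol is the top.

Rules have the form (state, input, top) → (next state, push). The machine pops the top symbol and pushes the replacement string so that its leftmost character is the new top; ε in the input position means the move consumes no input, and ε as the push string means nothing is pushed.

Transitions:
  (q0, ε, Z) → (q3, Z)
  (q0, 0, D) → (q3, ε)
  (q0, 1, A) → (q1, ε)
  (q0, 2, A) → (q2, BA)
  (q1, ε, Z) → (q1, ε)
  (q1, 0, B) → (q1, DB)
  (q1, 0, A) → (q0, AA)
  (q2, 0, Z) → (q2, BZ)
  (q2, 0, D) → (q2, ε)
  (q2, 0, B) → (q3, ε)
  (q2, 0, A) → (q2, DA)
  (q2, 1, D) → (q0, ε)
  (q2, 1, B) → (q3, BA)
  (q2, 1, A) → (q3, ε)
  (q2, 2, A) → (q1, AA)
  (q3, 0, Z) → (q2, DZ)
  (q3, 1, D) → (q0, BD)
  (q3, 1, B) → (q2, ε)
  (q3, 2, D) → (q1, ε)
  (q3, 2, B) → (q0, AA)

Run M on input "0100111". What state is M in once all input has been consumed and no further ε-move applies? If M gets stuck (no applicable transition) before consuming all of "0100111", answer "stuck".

(q0, 0100111, Z)
  ε-move, top Z: go to q3, push Z → (q3, 0100111, Z)
  read 0, top Z: go to q2, push DZ → (q2, 100111, DZ)
  read 1, top D: go to q0, push ε → (q0, 00111, Z)
  ε-move, top Z: go to q3, push Z → (q3, 00111, Z)
  read 0, top Z: go to q2, push DZ → (q2, 0111, DZ)
  read 0, top D: go to q2, push ε → (q2, 111, Z)
No transition for (q2, 1, top Z); M blocks with input 111 remaining.

stuck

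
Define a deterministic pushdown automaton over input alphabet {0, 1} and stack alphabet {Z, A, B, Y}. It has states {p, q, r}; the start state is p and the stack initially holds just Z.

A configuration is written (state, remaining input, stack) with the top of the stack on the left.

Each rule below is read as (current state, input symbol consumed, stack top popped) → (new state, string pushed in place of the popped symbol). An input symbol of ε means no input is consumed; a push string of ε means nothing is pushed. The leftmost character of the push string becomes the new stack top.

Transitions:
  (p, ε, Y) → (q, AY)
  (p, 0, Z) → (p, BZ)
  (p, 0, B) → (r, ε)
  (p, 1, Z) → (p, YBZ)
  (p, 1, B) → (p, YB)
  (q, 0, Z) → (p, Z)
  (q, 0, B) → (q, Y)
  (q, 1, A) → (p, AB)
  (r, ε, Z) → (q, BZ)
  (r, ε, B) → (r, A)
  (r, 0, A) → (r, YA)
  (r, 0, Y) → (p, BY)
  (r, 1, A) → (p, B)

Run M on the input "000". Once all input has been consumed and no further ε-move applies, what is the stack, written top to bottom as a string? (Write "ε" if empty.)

(p, 000, Z)
  read 0, top Z: go to p, push BZ → (p, 00, BZ)
  read 0, top B: go to r, push ε → (r, 0, Z)
  ε-move, top Z: go to q, push BZ → (q, 0, BZ)
  read 0, top B: go to q, push Y → (q, ε, YZ)
All input consumed in state q with stack YZ.

YZ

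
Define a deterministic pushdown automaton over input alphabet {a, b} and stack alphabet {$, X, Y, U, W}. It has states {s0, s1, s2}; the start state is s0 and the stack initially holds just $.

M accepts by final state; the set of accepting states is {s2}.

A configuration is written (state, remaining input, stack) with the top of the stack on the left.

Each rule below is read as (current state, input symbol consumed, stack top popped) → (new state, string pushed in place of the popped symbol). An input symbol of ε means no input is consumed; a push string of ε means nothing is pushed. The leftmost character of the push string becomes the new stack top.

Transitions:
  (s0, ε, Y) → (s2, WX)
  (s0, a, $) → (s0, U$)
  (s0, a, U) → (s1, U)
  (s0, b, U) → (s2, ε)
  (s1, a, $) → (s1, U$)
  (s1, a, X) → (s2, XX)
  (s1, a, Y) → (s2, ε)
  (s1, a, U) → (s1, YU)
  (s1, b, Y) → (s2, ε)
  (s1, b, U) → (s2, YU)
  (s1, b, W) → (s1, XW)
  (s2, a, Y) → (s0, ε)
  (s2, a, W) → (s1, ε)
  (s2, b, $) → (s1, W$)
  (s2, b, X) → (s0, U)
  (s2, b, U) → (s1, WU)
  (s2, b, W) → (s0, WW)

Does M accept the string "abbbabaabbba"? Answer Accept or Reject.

(s0, abbbabaabbba, $) ⊢ (s0, bbbabaabbba, U$) ⊢ (s2, bbabaabbba, $) ⊢ (s1, babaabbba, W$) ⊢ (s1, abaabbba, XW$) ⊢ (s2, baabbba, XXW$) ⊢ (s0, aabbba, UXW$) ⊢ (s1, abbba, UXW$) ⊢ (s1, bbba, YUXW$) ⊢ (s2, bba, UXW$) ⊢ (s1, ba, WUXW$) ⊢ (s1, a, XWUXW$) ⊢ (s2, ε, XXWUXW$)
All input consumed; state s2 ∈ F.

Accept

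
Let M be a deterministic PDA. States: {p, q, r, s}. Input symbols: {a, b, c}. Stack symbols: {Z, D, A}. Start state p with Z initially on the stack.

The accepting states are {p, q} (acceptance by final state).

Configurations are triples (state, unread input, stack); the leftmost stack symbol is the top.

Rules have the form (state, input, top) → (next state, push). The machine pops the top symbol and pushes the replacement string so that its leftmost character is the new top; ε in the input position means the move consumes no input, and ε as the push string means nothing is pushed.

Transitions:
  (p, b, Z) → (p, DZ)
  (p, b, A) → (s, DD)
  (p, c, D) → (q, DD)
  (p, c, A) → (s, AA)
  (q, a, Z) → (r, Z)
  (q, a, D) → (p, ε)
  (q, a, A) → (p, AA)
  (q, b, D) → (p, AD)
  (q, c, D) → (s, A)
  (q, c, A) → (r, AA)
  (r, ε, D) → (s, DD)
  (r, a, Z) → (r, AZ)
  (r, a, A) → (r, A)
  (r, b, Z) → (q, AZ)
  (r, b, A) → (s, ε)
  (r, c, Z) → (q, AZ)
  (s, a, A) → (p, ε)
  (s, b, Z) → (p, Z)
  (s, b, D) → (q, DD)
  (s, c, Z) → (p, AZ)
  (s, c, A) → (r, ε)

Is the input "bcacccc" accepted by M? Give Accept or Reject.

(p, bcacccc, Z)
  read b, top Z: go to p, push DZ → (p, cacccc, DZ)
  read c, top D: go to q, push DD → (q, acccc, DDZ)
  read a, top D: go to p, push ε → (p, cccc, DZ)
  read c, top D: go to q, push DD → (q, ccc, DDZ)
  read c, top D: go to s, push A → (s, cc, ADZ)
  read c, top A: go to r, push ε → (r, c, DZ)
  ε-move, top D: go to s, push DD → (s, c, DDZ)
No transition applies at (s, c, DDZ); input not fully consumed.

Reject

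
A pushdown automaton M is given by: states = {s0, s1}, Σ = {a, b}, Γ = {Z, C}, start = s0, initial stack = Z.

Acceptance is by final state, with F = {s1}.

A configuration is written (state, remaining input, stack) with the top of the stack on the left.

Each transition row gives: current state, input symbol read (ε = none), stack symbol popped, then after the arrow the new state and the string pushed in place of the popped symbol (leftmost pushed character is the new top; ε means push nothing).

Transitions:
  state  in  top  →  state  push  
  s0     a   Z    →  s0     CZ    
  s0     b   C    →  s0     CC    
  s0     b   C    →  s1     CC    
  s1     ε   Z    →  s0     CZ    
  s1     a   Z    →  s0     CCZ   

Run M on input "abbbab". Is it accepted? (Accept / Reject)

No computation consumes all input and reaches a final state.

Reject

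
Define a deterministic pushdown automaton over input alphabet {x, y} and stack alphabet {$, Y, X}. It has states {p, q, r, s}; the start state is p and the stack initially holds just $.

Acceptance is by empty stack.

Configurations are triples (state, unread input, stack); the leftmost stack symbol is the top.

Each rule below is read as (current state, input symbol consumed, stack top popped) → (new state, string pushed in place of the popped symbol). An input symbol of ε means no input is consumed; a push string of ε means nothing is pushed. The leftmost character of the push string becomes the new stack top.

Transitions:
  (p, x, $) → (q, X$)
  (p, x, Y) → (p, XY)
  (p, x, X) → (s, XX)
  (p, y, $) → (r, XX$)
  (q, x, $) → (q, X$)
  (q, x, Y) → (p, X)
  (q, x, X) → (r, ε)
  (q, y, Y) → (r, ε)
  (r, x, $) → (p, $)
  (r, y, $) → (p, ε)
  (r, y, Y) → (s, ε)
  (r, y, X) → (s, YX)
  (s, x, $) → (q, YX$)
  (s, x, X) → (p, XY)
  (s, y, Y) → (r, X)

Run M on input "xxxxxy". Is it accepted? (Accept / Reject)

(p, xxxxxy, $)
  read x, top $: go to q, push X$ → (q, xxxxy, X$)
  read x, top X: go to r, push ε → (r, xxxy, $)
  read x, top $: go to p, push $ → (p, xxy, $)
  read x, top $: go to q, push X$ → (q, xy, X$)
  read x, top X: go to r, push ε → (r, y, $)
  read y, top $: go to p, push ε → (p, ε, ε)
All input consumed and the stack is empty.

Accept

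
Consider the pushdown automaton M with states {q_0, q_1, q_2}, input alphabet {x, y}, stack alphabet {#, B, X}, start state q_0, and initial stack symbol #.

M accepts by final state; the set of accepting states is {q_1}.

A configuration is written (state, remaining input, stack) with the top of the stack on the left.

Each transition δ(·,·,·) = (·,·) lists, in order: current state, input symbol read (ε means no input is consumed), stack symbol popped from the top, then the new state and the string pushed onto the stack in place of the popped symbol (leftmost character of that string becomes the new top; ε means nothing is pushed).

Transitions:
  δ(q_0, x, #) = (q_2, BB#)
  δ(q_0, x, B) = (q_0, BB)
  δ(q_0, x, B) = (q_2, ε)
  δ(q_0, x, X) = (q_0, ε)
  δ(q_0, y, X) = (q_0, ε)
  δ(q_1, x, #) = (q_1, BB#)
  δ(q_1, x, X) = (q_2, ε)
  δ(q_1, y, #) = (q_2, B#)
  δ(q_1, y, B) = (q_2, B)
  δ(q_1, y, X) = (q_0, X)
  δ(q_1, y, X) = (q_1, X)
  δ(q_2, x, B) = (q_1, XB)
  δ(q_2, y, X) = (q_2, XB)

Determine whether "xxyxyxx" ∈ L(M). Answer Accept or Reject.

No computation consumes all input and reaches a final state.

Reject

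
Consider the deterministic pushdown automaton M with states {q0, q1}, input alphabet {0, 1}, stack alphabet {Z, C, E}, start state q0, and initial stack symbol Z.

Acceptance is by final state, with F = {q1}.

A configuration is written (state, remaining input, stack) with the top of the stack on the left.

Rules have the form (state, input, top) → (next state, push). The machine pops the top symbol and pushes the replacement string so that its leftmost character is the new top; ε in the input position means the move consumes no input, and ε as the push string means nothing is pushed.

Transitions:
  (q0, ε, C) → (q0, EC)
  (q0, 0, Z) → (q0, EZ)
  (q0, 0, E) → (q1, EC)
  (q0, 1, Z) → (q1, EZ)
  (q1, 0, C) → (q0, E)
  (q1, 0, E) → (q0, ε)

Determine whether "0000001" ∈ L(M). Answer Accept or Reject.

(q0, 0000001, Z)
  read 0, top Z: go to q0, push EZ → (q0, 000001, EZ)
  read 0, top E: go to q1, push EC → (q1, 00001, ECZ)
  read 0, top E: go to q0, push ε → (q0, 0001, CZ)
  ε-move, top C: go to q0, push EC → (q0, 0001, ECZ)
  read 0, top E: go to q1, push EC → (q1, 001, ECCZ)
  read 0, top E: go to q0, push ε → (q0, 01, CCZ)
  ε-move, top C: go to q0, push EC → (q0, 01, ECCZ)
  read 0, top E: go to q1, push EC → (q1, 1, ECCCZ)
No transition applies at (q1, 1, ECCCZ); input not fully consumed.

Reject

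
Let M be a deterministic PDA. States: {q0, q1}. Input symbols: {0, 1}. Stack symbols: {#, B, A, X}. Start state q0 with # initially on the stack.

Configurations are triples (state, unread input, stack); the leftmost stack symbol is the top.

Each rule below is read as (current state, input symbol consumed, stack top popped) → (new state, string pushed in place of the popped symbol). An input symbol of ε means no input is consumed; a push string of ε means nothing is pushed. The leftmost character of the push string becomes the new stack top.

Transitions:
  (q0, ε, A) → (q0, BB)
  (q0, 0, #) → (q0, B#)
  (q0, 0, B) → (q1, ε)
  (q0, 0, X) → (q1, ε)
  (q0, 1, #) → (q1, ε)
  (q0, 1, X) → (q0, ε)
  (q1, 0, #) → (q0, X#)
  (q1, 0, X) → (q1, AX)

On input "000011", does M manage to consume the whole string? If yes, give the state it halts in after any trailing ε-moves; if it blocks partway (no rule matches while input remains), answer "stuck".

(q0, 000011, #)
  read 0, top #: go to q0, push B# → (q0, 00011, B#)
  read 0, top B: go to q1, push ε → (q1, 0011, #)
  read 0, top #: go to q0, push X# → (q0, 011, X#)
  read 0, top X: go to q1, push ε → (q1, 11, #)
No transition for (q1, 1, top #); M blocks with input 11 remaining.

stuck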